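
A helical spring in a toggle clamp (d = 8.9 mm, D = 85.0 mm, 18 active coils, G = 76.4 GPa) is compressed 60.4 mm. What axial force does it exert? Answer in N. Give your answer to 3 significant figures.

327 N

k = Gd⁴/(8D³N_a) = (76.4×10³)(8.9⁴)/(8·85.0³·18) = 5.4204 N/mm
F = k·δ = 5.4204 × 60.4 = 327.39 N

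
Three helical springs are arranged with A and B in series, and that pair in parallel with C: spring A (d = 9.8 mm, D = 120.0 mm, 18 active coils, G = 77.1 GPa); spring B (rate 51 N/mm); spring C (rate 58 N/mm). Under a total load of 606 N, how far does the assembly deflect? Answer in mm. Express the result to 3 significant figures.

k_A = Gd⁴/(8D³N_a) = (77.1×10³)(9.8⁴)/(8·120.0³·18) = 2.8579 N/mm
Springs A,B series: k_AB = 1/(1/2.8579+1/51) = 2.7063 N/mm; parallel with C: k_eq = 2.7063+58 = 60.706 N/mm
δ = F/k_eq = 606/60.706 = 9.9825 mm

9.98 mm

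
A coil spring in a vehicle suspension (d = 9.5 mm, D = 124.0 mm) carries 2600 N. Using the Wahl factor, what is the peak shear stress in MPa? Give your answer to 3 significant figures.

1060 MPa

Spring index C = D/d = 124.0/9.5 = 13.0526
K_W = (4C−1)/(4C−4) + 0.615/C = 51.211/48.211 + 0.0471 = 1.1093
τ₀ = 8FD/(πd³) = 8·2600·124.0/(π·9.5³) = 2.5792e+06/2693.5 = 957.56 MPa
τ_max = K·τ₀ = 1.1093 × 957.56 = 1062.3 MPa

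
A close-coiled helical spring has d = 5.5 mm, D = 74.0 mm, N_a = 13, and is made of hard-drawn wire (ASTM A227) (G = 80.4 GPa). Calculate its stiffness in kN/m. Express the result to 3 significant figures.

k = Gd⁴/(8D³N_a) = (80.4×10³ × 5.5⁴) / (8 × 74.0³ × 13)
  = 7.3571e+07 / 4.21433e+07 = 1.7457 N/mm

1.75 kN/m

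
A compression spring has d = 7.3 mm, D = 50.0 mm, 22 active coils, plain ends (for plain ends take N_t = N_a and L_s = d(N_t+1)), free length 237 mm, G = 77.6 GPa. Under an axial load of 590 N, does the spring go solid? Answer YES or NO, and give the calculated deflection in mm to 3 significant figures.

NO, δ = 58.9 mm

k = Gd⁴/(8D³N_a) = (77.6×10³)(7.3⁴)/(8·50.0³·22) = 10.017 N/mm
N_t = 22; L_s = 7.3·23 = 167.9 mm; δ_solid = L₀ − L_s = 237 − 167.9 = 69.1 mm
δ = F/k = 590/10.017 = 58.901 mm
δ < δ_solid → spring does not go solid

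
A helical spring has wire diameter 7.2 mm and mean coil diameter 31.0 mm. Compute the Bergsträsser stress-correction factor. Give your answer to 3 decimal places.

1.352

C = D/d = 31.0/7.2 = 4.3056
K_B = (4C+2)/(4C−3) = 19.222/14.222 = 1.3516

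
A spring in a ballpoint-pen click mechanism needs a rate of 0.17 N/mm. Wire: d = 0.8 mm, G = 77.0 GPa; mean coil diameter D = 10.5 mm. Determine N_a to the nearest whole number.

20

N_a = Gd⁴/(8D³k) = (77.0×10³ × 0.8⁴)/(8 × 10.5³ × 0.17)
    = 31539.2 / 1574.37 = 20.03 → 20 coils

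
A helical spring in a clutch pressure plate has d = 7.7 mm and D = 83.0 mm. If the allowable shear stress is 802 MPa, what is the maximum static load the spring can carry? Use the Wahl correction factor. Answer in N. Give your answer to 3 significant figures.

C = D/d = 83.0/7.7 = 10.7792
K_W = (4C−1)/(4C−4) + 0.615/C = 42.117/39.117 + 0.0571 = 1.1337
τ_max = K·8FD/(πd³) → F_max = τ_allow·πd³/(8DK)
F_max = 802·π·7.7³/(8·83.0·1.1337) = 1.1503e+06/752.81 = 1528 N

1530 N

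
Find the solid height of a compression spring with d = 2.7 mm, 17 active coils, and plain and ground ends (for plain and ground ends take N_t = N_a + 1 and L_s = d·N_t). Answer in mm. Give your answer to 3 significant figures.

48.6 mm

plain and ground ends: N_t = N_a + 1 = 17 + 1 = 18
L_s = d·N_t = 2.7 × 18 = 48.6 mm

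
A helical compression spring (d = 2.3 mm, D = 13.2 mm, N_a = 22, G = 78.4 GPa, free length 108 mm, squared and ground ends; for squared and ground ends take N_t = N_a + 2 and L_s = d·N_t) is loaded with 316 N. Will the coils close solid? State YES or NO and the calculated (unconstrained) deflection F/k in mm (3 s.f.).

k = Gd⁴/(8D³N_a) = (78.4×10³)(2.3⁴)/(8·13.2³·22) = 5.4199 N/mm
N_t = 24; L_s = 2.3·24 = 55.2 mm; δ_solid = L₀ − L_s = 108 − 55.2 = 52.8 mm
δ = F/k = 316/5.4199 = 58.303 mm
δ ≥ δ_solid → spring goes solid

YES, δ = 58.3 mm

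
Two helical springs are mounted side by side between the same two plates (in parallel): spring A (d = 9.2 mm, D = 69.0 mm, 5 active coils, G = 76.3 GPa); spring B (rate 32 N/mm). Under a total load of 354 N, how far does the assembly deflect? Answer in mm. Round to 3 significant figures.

k_A = Gd⁴/(8D³N_a) = (76.3×10³)(9.2⁴)/(8·69.0³·5) = 41.598 N/mm
Parallel: k_eq = 41.598 + 32 = 73.598 N/mm
δ = F/k_eq = 354/73.598 = 4.8099 mm

4.81 mm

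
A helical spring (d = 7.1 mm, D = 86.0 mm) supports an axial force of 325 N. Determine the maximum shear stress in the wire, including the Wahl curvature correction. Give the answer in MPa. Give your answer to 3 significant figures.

Spring index C = D/d = 86.0/7.1 = 12.1127
K_W = (4C−1)/(4C−4) + 0.615/C = 47.451/44.451 + 0.0508 = 1.1183
τ₀ = 8FD/(πd³) = 8·325·86.0/(π·7.1³) = 223600/1124.4 = 198.86 MPa
τ_max = K·τ₀ = 1.1183 × 198.86 = 222.38 MPa

222 MPa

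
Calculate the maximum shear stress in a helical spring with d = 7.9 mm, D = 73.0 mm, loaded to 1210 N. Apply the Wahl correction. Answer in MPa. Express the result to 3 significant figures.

Spring index C = D/d = 73.0/7.9 = 9.2405
K_W = (4C−1)/(4C−4) + 0.615/C = 35.962/32.962 + 0.0666 = 1.1576
τ₀ = 8FD/(πd³) = 8·1210·73.0/(π·7.9³) = 706640/1548.9 = 456.21 MPa
τ_max = K·τ₀ = 1.1576 × 456.21 = 528.1 MPa

528 MPa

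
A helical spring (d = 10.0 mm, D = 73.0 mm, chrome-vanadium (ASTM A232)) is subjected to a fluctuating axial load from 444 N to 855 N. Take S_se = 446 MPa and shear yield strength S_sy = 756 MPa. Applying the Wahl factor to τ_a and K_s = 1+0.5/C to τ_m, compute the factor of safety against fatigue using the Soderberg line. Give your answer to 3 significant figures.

3.65

C = D/d = 73.0/10.0 = 7.3000; K_W = (4C−1)/(4C−4)+0.615/C = 1.2033; K_s = 1+0.5/C = 1.0685
F_a = (F_max−F_min)/2 = 205.5 N; F_m = (F_max+F_min)/2 = 649.5 N
τ_a = K_W·8F_aD/(πd³) = 1.2033 × 38.201 = 45.967 MPa
τ_m = K_s·8F_mD/(πd³) = 1.0685 × 120.74 = 129.01 MPa
Soderberg: 1/n_f = τ_a/S_se + τ_m/S_sy = 45.967/446 + 129.01/756 = 0.10307 + 0.17064 = 0.27371
n_f = 1/0.27371 = 3.654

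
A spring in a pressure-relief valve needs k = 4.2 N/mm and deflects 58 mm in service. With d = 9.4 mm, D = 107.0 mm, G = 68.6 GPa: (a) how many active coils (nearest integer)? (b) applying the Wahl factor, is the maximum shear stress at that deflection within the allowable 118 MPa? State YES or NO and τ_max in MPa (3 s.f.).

(a) 13 coils; (b) YES, τ_max = 90.1 MPa

N_a = Gd⁴/(8D³k) = (68.6×10³)(9.4⁴)/(8·107.0³·4.2) = 13.01 → N_a = 13
Actual rate k = Gd⁴/(8D³·13) = 4.2039 N/mm
Working load F = kδ = 4.2039·58 = 243.83 N
C = 107.0/9.4 = 11.3830; K_W = (4C−1)/(4C−4)+0.615/C = 1.1263
τ_max = K_W·8FD/(πd³) = 1.1263·79.987 = 90.086 MPa
τ_max ≤ 118 MPa → acceptable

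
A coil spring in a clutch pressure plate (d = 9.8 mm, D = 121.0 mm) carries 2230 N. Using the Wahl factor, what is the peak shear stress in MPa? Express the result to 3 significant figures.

Spring index C = D/d = 121.0/9.8 = 12.3469
K_W = (4C−1)/(4C−4) + 0.615/C = 48.388/45.388 + 0.0498 = 1.1159
τ₀ = 8FD/(πd³) = 8·2230·121.0/(π·9.8³) = 2.15864e+06/2956.8 = 730.05 MPa
τ_max = K·τ₀ = 1.1159 × 730.05 = 814.67 MPa

815 MPa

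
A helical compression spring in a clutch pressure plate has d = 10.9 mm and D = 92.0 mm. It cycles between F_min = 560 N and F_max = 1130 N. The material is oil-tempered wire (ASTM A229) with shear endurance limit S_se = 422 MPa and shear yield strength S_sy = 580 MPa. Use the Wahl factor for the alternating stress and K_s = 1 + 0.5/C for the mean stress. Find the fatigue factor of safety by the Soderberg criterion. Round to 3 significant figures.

2.37

C = D/d = 92.0/10.9 = 8.4404; K_W = (4C−1)/(4C−4)+0.615/C = 1.1737; K_s = 1+0.5/C = 1.0592
F_a = (F_max−F_min)/2 = 285 N; F_m = (F_max+F_min)/2 = 845 N
τ_a = K_W·8F_aD/(πd³) = 1.1737 × 51.558 = 60.511 MPa
τ_m = K_s·8F_mD/(πd³) = 1.0592 × 152.86 = 161.92 MPa
Soderberg: 1/n_f = τ_a/S_se + τ_m/S_sy = 60.511/422 + 161.92/580 = 0.14339 + 0.27917 = 0.42256
n_f = 1/0.42256 = 2.367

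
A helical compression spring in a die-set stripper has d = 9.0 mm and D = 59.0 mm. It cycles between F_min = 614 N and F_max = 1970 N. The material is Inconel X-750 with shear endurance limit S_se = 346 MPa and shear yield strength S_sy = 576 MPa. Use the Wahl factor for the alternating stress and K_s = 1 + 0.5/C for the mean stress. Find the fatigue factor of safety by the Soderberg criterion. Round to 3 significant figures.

1.01

C = D/d = 59.0/9.0 = 6.5556; K_W = (4C−1)/(4C−4)+0.615/C = 1.2288; K_s = 1+0.5/C = 1.0763
F_a = (F_max−F_min)/2 = 678 N; F_m = (F_max+F_min)/2 = 1292 N
τ_a = K_W·8F_aD/(πd³) = 1.2288 × 139.73 = 171.7 MPa
τ_m = K_s·8F_mD/(πd³) = 1.0763 × 266.27 = 286.58 MPa
Soderberg: 1/n_f = τ_a/S_se + τ_m/S_sy = 171.7/346 + 286.58/576 = 0.49625 + 0.49754 = 0.99379
n_f = 1/0.99379 = 1.006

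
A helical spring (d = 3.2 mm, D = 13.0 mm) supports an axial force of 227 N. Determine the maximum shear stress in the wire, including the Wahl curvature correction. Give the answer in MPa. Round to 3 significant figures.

Spring index C = D/d = 13.0/3.2 = 4.0625
K_W = (4C−1)/(4C−4) + 0.615/C = 15.250/12.250 + 0.1514 = 1.3963
τ₀ = 8FD/(πd³) = 8·227·13.0/(π·3.2³) = 23608/102.94 = 229.33 MPa
τ_max = K·τ₀ = 1.3963 × 229.33 = 320.21 MPa

320 MPa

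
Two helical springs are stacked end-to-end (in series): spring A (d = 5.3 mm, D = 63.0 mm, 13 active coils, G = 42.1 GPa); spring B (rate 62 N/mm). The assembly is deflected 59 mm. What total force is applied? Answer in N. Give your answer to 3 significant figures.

k_A = Gd⁴/(8D³N_a) = (42.1×10³)(5.3⁴)/(8·63.0³·13) = 1.2774 N/mm
Series: 1/k_eq = 1/1.2774 + 1/62 = 0.79896; k_eq = 1.2516 N/mm
F = k_eq·δ = 1.2516·59 = 73.846 N

73.8 N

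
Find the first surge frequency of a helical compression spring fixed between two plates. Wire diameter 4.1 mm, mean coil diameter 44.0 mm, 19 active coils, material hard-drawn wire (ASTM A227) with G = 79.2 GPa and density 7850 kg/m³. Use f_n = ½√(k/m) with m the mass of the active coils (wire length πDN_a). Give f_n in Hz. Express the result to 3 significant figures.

k = Gd⁴/(8D³N_a) = (79.2×10³)(4.1⁴)/(8·44.0³·19) = 1.7285 N/mm = 1728.5 N/m
Wire length L = πDN_a = π·44.0·19 = 2626.4 mm
m = ρ·(πd²/4)·L = 7850 × 13.203×10⁻⁶ m² × 2.6264 m = 0.2722 kg
f_n = ½√(k/m) = 0.5·√(1728.5/0.2722) = 0.5·√(6350) = 39.844 Hz

39.8 Hz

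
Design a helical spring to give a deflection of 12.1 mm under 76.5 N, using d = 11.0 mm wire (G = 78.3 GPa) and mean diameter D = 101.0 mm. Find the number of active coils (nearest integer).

Required rate k = F/δ = 76.5/12.1 = 6.3223 N/mm
N_a = Gd⁴/(8D³k) = (78.3×10³ × 11.0⁴)/(8 × 101.0³ × 6.3223)
    = 1.14639e+09 / 5.21111e+07 = 22 → 22 coils

22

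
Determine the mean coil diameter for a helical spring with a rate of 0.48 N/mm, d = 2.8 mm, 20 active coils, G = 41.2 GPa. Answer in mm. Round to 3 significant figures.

32.1 mm

D = (Gd⁴/(8N_a·k))^(1/3) = (41.2×10³·2.8⁴/(8·20·0.48))^(1/3)
  = (32973.7)^(1/3) = 32.0668 mm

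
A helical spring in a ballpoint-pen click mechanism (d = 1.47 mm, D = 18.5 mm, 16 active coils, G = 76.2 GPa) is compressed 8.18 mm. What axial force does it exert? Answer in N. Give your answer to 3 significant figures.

3.59 N

k = Gd⁴/(8D³N_a) = (76.2×10³)(1.47⁴)/(8·18.5³·16) = 0.43904 N/mm
F = k·δ = 0.43904 × 8.18 = 3.5913 N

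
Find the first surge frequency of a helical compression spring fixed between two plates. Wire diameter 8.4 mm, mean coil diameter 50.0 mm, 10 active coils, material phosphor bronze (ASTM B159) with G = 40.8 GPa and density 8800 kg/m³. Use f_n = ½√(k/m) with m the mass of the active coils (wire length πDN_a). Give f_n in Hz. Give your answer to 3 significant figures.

81.4 Hz

k = Gd⁴/(8D³N_a) = (40.8×10³)(8.4⁴)/(8·50.0³·10) = 20.313 N/mm = 20313 N/m
Wire length L = πDN_a = π·50.0·10 = 1570.8 mm
m = ρ·(πd²/4)·L = 8800 × 55.418×10⁻⁶ m² × 1.5708 m = 0.76604 kg
f_n = ½√(k/m) = 0.5·√(20313/0.76604) = 0.5·√(26517) = 81.42 Hz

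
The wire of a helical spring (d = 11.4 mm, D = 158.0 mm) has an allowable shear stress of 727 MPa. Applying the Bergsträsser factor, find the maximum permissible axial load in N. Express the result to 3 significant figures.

2440 N

C = D/d = 158.0/11.4 = 13.8596
K_B = (4C+2)/(4C−3) = 57.439/52.439 = 1.0953
τ_max = K·8FD/(πd³) → F_max = τ_allow·πd³/(8DK)
F_max = 727·π·11.4³/(8·158.0·1.0953) = 3.3838e+06/1384.5 = 2444 N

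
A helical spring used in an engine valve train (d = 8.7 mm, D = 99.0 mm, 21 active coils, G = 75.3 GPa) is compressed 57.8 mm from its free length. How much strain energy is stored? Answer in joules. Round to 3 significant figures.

k = Gd⁴/(8D³N_a) = (75.3×10³)(8.7⁴)/(8·99.0³·21) = 2.6464 N/mm
U = ½kδ² = 0.5 × 2.6464 × 57.8² = 4420.6 N·mm = 4.4206 J

4.42 J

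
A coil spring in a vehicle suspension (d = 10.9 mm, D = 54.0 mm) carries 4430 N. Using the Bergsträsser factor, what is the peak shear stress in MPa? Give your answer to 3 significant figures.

610 MPa

Spring index C = D/d = 54.0/10.9 = 4.9541
K_B = (4C+2)/(4C−3) = 21.817/16.817 = 1.2973
τ₀ = 8FD/(πd³) = 8·4430·54.0/(π·10.9³) = 1.91376e+06/4068.5 = 470.39 MPa
τ_max = K·τ₀ = 1.2973 × 470.39 = 610.25 MPa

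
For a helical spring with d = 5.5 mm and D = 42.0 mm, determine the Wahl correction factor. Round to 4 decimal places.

1.1935

C = D/d = 42.0/5.5 = 7.6364
K_W = (4C−1)/(4C−4) + 0.615/C = 29.545/26.545 + 0.0805 = 1.1935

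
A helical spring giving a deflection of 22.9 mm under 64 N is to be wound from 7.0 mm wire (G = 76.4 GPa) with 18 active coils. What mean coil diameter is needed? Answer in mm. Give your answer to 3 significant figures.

77.0 mm

Required rate k = F/δ = 64/22.9 = 2.7948 N/mm
D = (Gd⁴/(8N_a·k))^(1/3) = (76.4×10³·7.0⁴/(8·18·2.7948))^(1/3)
  = (455804)^(1/3) = 76.9590 mm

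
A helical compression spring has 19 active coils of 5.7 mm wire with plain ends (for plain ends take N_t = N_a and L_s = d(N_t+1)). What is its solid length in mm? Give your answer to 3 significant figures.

plain ends: N_t = N_a = 19
L_s = d·(N_t+1) = 5.7 × 20 = 114 mm

114 mm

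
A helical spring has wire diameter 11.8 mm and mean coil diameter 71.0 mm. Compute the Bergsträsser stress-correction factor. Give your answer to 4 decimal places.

C = D/d = 71.0/11.8 = 6.0169
K_B = (4C+2)/(4C−3) = 26.068/21.068 = 1.2373

1.2373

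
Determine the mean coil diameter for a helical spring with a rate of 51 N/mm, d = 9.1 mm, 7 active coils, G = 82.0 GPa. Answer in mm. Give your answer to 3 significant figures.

58.2 mm

D = (Gd⁴/(8N_a·k))^(1/3) = (82.0×10³·9.1⁴/(8·7·51))^(1/3)
  = (196889)^(1/3) = 58.1755 mm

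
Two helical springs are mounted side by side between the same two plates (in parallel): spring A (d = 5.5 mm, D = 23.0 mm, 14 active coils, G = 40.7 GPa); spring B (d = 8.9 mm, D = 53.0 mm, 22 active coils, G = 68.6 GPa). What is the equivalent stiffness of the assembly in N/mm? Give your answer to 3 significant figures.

43.8 N/mm

k_A = Gd⁴/(8D³N_a) = (40.7×10³)(5.5⁴)/(8·23.0³·14) = 27.33 N/mm
k_B = Gd⁴/(8D³N_a) = (68.6×10³)(8.9⁴)/(8·53.0³·22) = 16.426 N/mm
Parallel: k_eq = 27.33 + 16.426 = 43.757 N/mm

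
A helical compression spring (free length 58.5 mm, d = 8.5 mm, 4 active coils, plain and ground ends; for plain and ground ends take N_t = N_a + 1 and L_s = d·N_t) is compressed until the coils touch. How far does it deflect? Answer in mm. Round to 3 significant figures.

N_t = 5; L_s = 8.5·5 = 42.5 mm
δ_solid = L₀ − L_s = 58.5 − 42.5 = 16 mm

16.0 mm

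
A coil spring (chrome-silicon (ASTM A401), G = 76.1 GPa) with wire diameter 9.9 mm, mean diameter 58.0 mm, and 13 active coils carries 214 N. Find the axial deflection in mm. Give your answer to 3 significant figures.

5.94 mm

k = Gd⁴/(8D³N_a) = (76.1×10³)(9.9⁴)/(8·58.0³·13) = 36.025 N/mm
δ = F/k = 214 / 36.025 = 5.9403 mm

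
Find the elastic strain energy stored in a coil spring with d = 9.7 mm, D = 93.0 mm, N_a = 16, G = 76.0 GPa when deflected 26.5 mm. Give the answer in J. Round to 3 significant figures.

k = Gd⁴/(8D³N_a) = (76.0×10³)(9.7⁴)/(8·93.0³·16) = 6.5349 N/mm
U = ½kδ² = 0.5 × 6.5349 × 26.5² = 2294.6 N·mm = 2.2946 J

2.29 J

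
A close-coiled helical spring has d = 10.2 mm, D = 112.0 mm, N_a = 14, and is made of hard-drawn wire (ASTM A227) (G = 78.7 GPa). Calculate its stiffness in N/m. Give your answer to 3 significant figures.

5410 N/m

k = Gd⁴/(8D³N_a) = (78.7×10³ × 10.2⁴) / (8 × 112.0³ × 14)
  = 8.51874e+08 / 1.57352e+08 = 5.4138 N/mm = 5413.8 N/m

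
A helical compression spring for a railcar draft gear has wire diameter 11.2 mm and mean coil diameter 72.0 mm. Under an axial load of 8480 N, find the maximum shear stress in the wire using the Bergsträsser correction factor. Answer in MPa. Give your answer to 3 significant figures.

Spring index C = D/d = 72.0/11.2 = 6.4286
K_B = (4C+2)/(4C−3) = 27.714/22.714 = 1.2201
τ₀ = 8FD/(πd³) = 8·8480·72.0/(π·11.2³) = 4.88448e+06/4413.7 = 1106.7 MPa
τ_max = K·τ₀ = 1.2201 × 1106.7 = 1350.3 MPa

1350 MPa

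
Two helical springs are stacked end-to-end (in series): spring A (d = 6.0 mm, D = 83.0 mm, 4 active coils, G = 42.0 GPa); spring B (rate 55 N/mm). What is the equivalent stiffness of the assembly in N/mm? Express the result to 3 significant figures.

k_A = Gd⁴/(8D³N_a) = (42.0×10³)(6.0⁴)/(8·83.0³·4) = 2.9749 N/mm
Series: 1/k_eq = 1/2.9749 + 1/55 = 0.35433; k_eq = 2.8222 N/mm

2.82 N/mm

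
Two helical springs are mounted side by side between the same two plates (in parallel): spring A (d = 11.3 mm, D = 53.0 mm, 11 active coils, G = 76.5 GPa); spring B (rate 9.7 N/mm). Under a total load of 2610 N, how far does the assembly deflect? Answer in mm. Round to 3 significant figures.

24.9 mm

k_A = Gd⁴/(8D³N_a) = (76.5×10³)(11.3⁴)/(8·53.0³·11) = 95.206 N/mm
Parallel: k_eq = 95.206 + 9.7 = 104.91 N/mm
δ = F/k_eq = 2610/104.91 = 24.879 mm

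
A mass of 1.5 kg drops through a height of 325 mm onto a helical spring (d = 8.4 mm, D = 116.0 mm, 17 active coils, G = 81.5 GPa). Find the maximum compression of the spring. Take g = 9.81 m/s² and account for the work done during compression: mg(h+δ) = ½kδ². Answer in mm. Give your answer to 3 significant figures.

78.9 mm

k = Gd⁴/(8D³N_a) = (81.5×10³)(8.4⁴)/(8·116.0³·17) = 1.9114 N/mm
W = mg = 1.5 × 9.81 = 14.715 N
½kδ² − Wδ − Wh = 0 → δ = (W + √(W² + 2kWh))/k
δ = (14.715 + √(216.53 + 18282.5))/1.9114 = (14.715 + 136.01)/1.9114 = 78.855 mm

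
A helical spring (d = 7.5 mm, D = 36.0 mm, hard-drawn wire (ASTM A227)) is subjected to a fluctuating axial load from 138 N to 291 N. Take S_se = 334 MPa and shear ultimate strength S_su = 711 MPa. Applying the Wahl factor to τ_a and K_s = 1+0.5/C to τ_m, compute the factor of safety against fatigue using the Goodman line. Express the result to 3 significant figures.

C = D/d = 36.0/7.5 = 4.8000; K_W = (4C−1)/(4C−4)+0.615/C = 1.3255; K_s = 1+0.5/C = 1.1042
F_a = (F_max−F_min)/2 = 76.5 N; F_m = (F_max+F_min)/2 = 214.5 N
τ_a = K_W·8F_aD/(πd³) = 1.3255 × 16.623 = 22.034 MPa
τ_m = K_s·8F_mD/(πd³) = 1.1042 × 46.611 = 51.466 MPa
Goodman: 1/n_f = τ_a/S_se + τ_m/S_su = 22.034/334 + 51.466/711 = 0.06597 + 0.07239 = 0.13836
n_f = 1/0.13836 = 7.228

7.23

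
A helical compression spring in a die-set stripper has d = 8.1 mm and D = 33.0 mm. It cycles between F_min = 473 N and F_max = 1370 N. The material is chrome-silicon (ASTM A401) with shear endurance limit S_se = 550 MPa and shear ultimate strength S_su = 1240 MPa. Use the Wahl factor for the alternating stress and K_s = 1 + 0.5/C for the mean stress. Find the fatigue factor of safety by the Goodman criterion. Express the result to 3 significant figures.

C = D/d = 33.0/8.1 = 4.0741; K_W = (4C−1)/(4C−4)+0.615/C = 1.3949; K_s = 1+0.5/C = 1.1227
F_a = (F_max−F_min)/2 = 448.5 N; F_m = (F_max+F_min)/2 = 921.5 N
τ_a = K_W·8F_aD/(πd³) = 1.3949 × 70.919 = 98.927 MPa
τ_m = K_s·8F_mD/(πd³) = 1.1227 × 145.71 = 163.59 MPa
Goodman: 1/n_f = τ_a/S_se + τ_m/S_su = 98.927/550 + 163.59/1240 = 0.17987 + 0.13193 = 0.3118
n_f = 1/0.3118 = 3.207

3.21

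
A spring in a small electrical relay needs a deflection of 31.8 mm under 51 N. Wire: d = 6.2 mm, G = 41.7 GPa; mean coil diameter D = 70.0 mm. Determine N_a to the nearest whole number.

Required rate k = F/δ = 51/31.8 = 1.6038 N/mm
N_a = Gd⁴/(8D³k) = (41.7×10³ × 6.2⁴)/(8 × 70.0³ × 1.6038)
    = 6.16173e+07 / 4.40075e+06 = 14 → 14 coils

14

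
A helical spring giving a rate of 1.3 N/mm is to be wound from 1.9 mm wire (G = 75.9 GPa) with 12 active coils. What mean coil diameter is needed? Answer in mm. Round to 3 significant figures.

D = (Gd⁴/(8N_a·k))^(1/3) = (75.9×10³·1.9⁴/(8·12·1.3))^(1/3)
  = (7925.77)^(1/3) = 19.9380 mm

19.9 mm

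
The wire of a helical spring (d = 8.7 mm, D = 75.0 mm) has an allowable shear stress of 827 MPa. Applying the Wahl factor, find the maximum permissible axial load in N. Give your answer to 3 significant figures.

C = D/d = 75.0/8.7 = 8.6207
K_W = (4C−1)/(4C−4) + 0.615/C = 33.483/30.483 + 0.0713 = 1.1698
τ_max = K·8FD/(πd³) → F_max = τ_allow·πd³/(8DK)
F_max = 827·π·8.7³/(8·75.0·1.1698) = 1.7109e+06/701.85 = 2437.6 N

2440 N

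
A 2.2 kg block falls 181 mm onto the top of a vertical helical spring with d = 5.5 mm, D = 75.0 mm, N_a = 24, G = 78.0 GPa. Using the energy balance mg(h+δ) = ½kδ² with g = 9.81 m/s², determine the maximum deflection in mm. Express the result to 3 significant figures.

122 mm

k = Gd⁴/(8D³N_a) = (78.0×10³)(5.5⁴)/(8·75.0³·24) = 0.88117 N/mm
W = mg = 2.2 × 9.81 = 21.582 N
½kδ² − Wδ − Wh = 0 → δ = (W + √(W² + 2kWh))/k
δ = (21.582 + √(465.78 + 6884.31))/0.88117 = (21.582 + 85.733)/0.88117 = 121.79 mm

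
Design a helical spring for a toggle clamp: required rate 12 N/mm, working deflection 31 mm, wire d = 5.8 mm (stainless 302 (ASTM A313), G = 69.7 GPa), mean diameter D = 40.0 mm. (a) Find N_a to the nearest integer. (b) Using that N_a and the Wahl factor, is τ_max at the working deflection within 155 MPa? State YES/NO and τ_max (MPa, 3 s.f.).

(a) 13 coils; (b) NO, τ_max = 233 MPa

N_a = Gd⁴/(8D³k) = (69.7×10³)(5.8⁴)/(8·40.0³·12) = 12.84 → N_a = 13
Actual rate k = Gd⁴/(8D³·13) = 11.85 N/mm
Working load F = kδ = 11.85·31 = 367.36 N
C = 40.0/5.8 = 6.8966; K_W = (4C−1)/(4C−4)+0.615/C = 1.2164
τ_max = K_W·8FD/(πd³) = 1.2164·191.78 = 233.28 MPa
τ_max > 155 MPa → exceeds allowable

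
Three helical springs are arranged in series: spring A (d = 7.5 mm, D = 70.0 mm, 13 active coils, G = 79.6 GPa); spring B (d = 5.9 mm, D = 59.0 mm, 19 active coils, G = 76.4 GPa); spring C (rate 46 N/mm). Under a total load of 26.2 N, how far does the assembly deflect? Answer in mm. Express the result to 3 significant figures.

13.1 mm

k_A = Gd⁴/(8D³N_a) = (79.6×10³)(7.5⁴)/(8·70.0³·13) = 7.0604 N/mm
k_B = Gd⁴/(8D³N_a) = (76.4×10³)(5.9⁴)/(8·59.0³·19) = 2.9655 N/mm
Series: 1/k_eq = 1/7.0604 + 1/2.9655 + 1/46 = 0.50058; k_eq = 1.9977 N/mm
δ = F/k_eq = 26.2/1.9977 = 13.115 mm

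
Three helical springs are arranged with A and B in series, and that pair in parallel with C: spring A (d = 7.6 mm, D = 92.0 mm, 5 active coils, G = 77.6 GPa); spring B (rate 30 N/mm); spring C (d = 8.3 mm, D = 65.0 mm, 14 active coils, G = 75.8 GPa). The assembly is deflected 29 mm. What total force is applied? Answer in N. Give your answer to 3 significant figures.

528 N

k_A = Gd⁴/(8D³N_a) = (77.6×10³)(7.6⁴)/(8·92.0³·5) = 8.3118 N/mm
k_C = Gd⁴/(8D³N_a) = (75.8×10³)(8.3⁴)/(8·65.0³·14) = 11.696 N/mm
Springs A,B series: k_AB = 1/(1/8.3118+1/30) = 6.5085 N/mm; parallel with C: k_eq = 6.5085+11.696 = 18.204 N/mm
F = k_eq·δ = 18.204·29 = 527.92 N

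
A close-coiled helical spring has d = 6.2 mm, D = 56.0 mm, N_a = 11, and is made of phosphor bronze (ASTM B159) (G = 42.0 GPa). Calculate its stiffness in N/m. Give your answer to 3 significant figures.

4020 N/m

k = Gd⁴/(8D³N_a) = (42.0×10³ × 6.2⁴) / (8 × 56.0³ × 11)
  = 6.20606e+07 / 1.54542e+07 = 4.0158 N/mm = 4015.8 N/m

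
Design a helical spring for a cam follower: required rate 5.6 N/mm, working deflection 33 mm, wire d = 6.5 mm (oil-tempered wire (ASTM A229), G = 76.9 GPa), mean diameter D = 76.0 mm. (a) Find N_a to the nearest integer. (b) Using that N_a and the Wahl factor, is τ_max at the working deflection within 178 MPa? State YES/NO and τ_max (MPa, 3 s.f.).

N_a = Gd⁴/(8D³k) = (76.9×10³)(6.5⁴)/(8·76.0³·5.6) = 6.98 → N_a = 7
Actual rate k = Gd⁴/(8D³·7) = 5.5841 N/mm
Working load F = kδ = 5.5841·33 = 184.27 N
C = 76.0/6.5 = 11.6923; K_W = (4C−1)/(4C−4)+0.615/C = 1.1227
τ_max = K_W·8FD/(πd³) = 1.1227·129.86 = 145.8 MPa
τ_max ≤ 178 MPa → acceptable

(a) 7 coils; (b) YES, τ_max = 146 MPa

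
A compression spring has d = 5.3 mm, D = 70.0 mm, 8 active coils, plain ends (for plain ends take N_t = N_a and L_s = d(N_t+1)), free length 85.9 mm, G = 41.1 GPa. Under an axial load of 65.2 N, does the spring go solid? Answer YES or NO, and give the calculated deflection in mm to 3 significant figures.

k = Gd⁴/(8D³N_a) = (41.1×10³)(5.3⁴)/(8·70.0³·8) = 1.4773 N/mm
N_t = 8; L_s = 5.3·9 = 47.7 mm; δ_solid = L₀ − L_s = 85.9 − 47.7 = 38.2 mm
δ = F/k = 65.2/1.4773 = 44.134 mm
δ ≥ δ_solid → spring goes solid

YES, δ = 44.1 mm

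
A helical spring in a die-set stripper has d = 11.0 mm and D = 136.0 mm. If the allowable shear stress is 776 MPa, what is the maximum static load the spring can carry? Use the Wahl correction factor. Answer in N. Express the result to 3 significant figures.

2670 N

C = D/d = 136.0/11.0 = 12.3636
K_W = (4C−1)/(4C−4) + 0.615/C = 48.455/45.455 + 0.0497 = 1.1157
τ_max = K·8FD/(πd³) → F_max = τ_allow·πd³/(8DK)
F_max = 776·π·11.0³/(8·136.0·1.1157) = 3.2448e+06/1213.9 = 2673 N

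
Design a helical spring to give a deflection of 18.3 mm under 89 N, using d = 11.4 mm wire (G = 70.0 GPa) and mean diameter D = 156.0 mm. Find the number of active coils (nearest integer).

Required rate k = F/δ = 89/18.3 = 4.8634 N/mm
N_a = Gd⁴/(8D³k) = (70.0×10³ × 11.4⁴)/(8 × 156.0³ × 4.8634)
    = 1.18227e+09 / 1.47708e+08 = 8.004 → 8 coils

8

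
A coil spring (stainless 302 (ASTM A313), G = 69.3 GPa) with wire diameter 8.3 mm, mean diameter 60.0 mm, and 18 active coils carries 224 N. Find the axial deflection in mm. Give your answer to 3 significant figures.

k = Gd⁴/(8D³N_a) = (69.3×10³)(8.3⁴)/(8·60.0³·18) = 10.574 N/mm
δ = F/k = 224 / 10.574 = 21.185 mm

21.2 mm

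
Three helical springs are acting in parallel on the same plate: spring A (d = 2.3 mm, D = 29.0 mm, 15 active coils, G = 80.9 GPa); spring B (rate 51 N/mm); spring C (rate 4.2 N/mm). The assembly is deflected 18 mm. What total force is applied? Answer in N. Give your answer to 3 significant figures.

k_A = Gd⁴/(8D³N_a) = (80.9×10³)(2.3⁴)/(8·29.0³·15) = 0.77354 N/mm
Parallel: k_eq = 0.77354 + 51 + 4.2 = 55.974 N/mm
F = k_eq·δ = 55.974·18 = 1007.5 N

1010 N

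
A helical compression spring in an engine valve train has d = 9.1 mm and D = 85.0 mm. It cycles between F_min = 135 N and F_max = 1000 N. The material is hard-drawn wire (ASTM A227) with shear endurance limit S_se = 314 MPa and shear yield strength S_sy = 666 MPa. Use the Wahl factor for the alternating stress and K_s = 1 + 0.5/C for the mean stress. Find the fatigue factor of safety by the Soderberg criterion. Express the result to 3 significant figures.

C = D/d = 85.0/9.1 = 9.3407; K_W = (4C−1)/(4C−4)+0.615/C = 1.1558; K_s = 1+0.5/C = 1.0535
F_a = (F_max−F_min)/2 = 432.5 N; F_m = (F_max+F_min)/2 = 567.5 N
τ_a = K_W·8F_aD/(πd³) = 1.1558 × 124.23 = 143.58 MPa
τ_m = K_s·8F_mD/(πd³) = 1.0535 × 163 = 171.73 MPa
Soderberg: 1/n_f = τ_a/S_se + τ_m/S_sy = 143.58/314 + 171.73/666 = 0.45726 + 0.25785 = 0.71511
n_f = 1/0.71511 = 1.398

1.40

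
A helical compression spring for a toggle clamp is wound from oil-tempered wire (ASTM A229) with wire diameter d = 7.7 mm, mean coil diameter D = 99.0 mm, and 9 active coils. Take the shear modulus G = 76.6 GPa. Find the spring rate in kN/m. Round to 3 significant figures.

3.85 kN/m

k = Gd⁴/(8D³N_a) = (76.6×10³ × 7.7⁴) / (8 × 99.0³ × 9)
  = 2.69272e+08 / 6.98615e+07 = 3.8544 N/mm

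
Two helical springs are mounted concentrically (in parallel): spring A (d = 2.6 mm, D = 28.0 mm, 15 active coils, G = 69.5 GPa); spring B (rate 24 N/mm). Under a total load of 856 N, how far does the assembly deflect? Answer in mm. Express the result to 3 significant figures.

34.0 mm

k_A = Gd⁴/(8D³N_a) = (69.5×10³)(2.6⁴)/(8·28.0³·15) = 1.2057 N/mm
Parallel: k_eq = 1.2057 + 24 = 25.206 N/mm
δ = F/k_eq = 856/25.206 = 33.961 mm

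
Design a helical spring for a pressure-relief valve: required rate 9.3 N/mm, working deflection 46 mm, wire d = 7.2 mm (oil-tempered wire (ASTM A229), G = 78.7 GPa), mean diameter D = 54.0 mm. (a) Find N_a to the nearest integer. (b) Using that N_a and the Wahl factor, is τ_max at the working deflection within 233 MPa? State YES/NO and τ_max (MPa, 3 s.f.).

N_a = Gd⁴/(8D³k) = (78.7×10³)(7.2⁴)/(8·54.0³·9.3) = 18.05 → N_a = 18
Actual rate k = Gd⁴/(8D³·18) = 9.3274 N/mm
Working load F = kδ = 9.3274·46 = 429.06 N
C = 54.0/7.2 = 7.5000; K_W = (4C−1)/(4C−4)+0.615/C = 1.1974
τ_max = K_W·8FD/(πd³) = 1.1974·158.07 = 189.27 MPa
τ_max ≤ 233 MPa → acceptable

(a) 18 coils; (b) YES, τ_max = 189 MPa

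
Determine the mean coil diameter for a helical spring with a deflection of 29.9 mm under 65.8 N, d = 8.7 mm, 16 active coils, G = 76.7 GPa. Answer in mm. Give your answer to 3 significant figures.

116 mm

Required rate k = F/δ = 65.8/29.9 = 2.2007 N/mm
D = (Gd⁴/(8N_a·k))^(1/3) = (76.7×10³·8.7⁴/(8·16·2.2007))^(1/3)
  = (1.55994e+06)^(1/3) = 115.9763 mm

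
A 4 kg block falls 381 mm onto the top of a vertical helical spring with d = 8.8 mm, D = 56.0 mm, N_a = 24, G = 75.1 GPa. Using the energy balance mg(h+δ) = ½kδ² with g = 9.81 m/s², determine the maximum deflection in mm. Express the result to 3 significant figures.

50.3 mm

k = Gd⁴/(8D³N_a) = (75.1×10³)(8.8⁴)/(8·56.0³·24) = 13.357 N/mm
W = mg = 4 × 9.81 = 39.24 N
½kδ² − Wδ − Wh = 0 → δ = (W + √(W² + 2kWh))/k
δ = (39.24 + √(1539.8 + 399383))/13.357 = (39.24 + 633.18)/13.357 = 50.343 mm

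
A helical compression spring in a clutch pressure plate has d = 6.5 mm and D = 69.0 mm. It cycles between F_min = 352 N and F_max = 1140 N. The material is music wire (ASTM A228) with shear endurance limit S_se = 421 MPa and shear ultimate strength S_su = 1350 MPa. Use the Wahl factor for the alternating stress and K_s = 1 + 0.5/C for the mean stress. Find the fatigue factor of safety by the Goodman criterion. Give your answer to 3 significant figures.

0.952

C = D/d = 69.0/6.5 = 10.6154; K_W = (4C−1)/(4C−4)+0.615/C = 1.1359; K_s = 1+0.5/C = 1.0471
F_a = (F_max−F_min)/2 = 394 N; F_m = (F_max+F_min)/2 = 746 N
τ_a = K_W·8F_aD/(πd³) = 1.1359 × 252.08 = 286.35 MPa
τ_m = K_s·8F_mD/(πd³) = 1.0471 × 477.3 = 499.78 MPa
Goodman: 1/n_f = τ_a/S_se + τ_m/S_su = 286.35/421 + 499.78/1350 = 0.68017 + 0.37021 = 1.0504
n_f = 1/1.0504 = 0.952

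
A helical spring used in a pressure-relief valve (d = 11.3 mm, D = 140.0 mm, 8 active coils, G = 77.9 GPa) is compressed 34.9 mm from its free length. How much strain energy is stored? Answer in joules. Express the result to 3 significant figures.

k = Gd⁴/(8D³N_a) = (77.9×10³)(11.3⁴)/(8·140.0³·8) = 7.2325 N/mm
U = ½kδ² = 0.5 × 7.2325 × 34.9² = 4404.6 N·mm = 4.4046 J

4.40 J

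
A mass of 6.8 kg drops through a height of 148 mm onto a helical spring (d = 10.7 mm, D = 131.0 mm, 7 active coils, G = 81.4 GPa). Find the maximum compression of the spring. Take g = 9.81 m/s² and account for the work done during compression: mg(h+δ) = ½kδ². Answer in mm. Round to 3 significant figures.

56.8 mm

k = Gd⁴/(8D³N_a) = (81.4×10³)(10.7⁴)/(8·131.0³·7) = 8.4753 N/mm
W = mg = 6.8 × 9.81 = 66.708 N
½kδ² − Wδ − Wh = 0 → δ = (W + √(W² + 2kWh))/k
δ = (66.708 + √(4450 + 167351))/8.4753 = (66.708 + 414.49)/8.4753 = 56.776 mm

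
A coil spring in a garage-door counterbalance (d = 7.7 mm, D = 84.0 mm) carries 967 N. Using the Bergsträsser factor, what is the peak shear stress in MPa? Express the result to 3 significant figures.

509 MPa

Spring index C = D/d = 84.0/7.7 = 10.9091
K_B = (4C+2)/(4C−3) = 45.636/40.636 = 1.1230
τ₀ = 8FD/(πd³) = 8·967·84.0/(π·7.7³) = 649824/1434.2 = 453.08 MPa
τ_max = K·τ₀ = 1.1230 × 453.08 = 508.83 MPa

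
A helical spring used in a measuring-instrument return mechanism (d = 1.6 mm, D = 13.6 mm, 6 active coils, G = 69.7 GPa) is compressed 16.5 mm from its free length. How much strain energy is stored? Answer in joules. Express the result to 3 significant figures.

k = Gd⁴/(8D³N_a) = (69.7×10³)(1.6⁴)/(8·13.6³·6) = 3.7832 N/mm
U = ½kδ² = 0.5 × 3.7832 × 16.5² = 514.98 N·mm = 0.51498 J

0.515 J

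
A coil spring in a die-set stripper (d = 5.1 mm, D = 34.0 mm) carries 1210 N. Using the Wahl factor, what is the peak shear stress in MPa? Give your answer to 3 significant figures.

967 MPa

Spring index C = D/d = 34.0/5.1 = 6.6667
K_W = (4C−1)/(4C−4) + 0.615/C = 25.667/22.667 + 0.0922 = 1.2246
τ₀ = 8FD/(πd³) = 8·1210·34.0/(π·5.1³) = 329120/416.74 = 789.76 MPa
τ_max = K·τ₀ = 1.2246 × 789.76 = 967.14 MPa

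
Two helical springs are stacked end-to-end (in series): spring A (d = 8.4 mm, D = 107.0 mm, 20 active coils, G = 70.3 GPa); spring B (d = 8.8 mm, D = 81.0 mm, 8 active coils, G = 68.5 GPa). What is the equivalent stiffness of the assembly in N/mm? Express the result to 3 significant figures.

1.56 N/mm

k_A = Gd⁴/(8D³N_a) = (70.3×10³)(8.4⁴)/(8·107.0³·20) = 1.7857 N/mm
k_B = Gd⁴/(8D³N_a) = (68.5×10³)(8.8⁴)/(8·81.0³·8) = 12.078 N/mm
Series: 1/k_eq = 1/1.7857 + 1/12.078 = 0.64281; k_eq = 1.5557 N/mm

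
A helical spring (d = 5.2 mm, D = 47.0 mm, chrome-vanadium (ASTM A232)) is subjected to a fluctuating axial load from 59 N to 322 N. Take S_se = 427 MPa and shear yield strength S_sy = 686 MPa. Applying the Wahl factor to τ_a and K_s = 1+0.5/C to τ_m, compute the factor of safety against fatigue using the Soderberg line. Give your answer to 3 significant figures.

C = D/d = 47.0/5.2 = 9.0385; K_W = (4C−1)/(4C−4)+0.615/C = 1.1613; K_s = 1+0.5/C = 1.0553
F_a = (F_max−F_min)/2 = 131.5 N; F_m = (F_max+F_min)/2 = 190.5 N
τ_a = K_W·8F_aD/(πd³) = 1.1613 × 111.93 = 129.99 MPa
τ_m = K_s·8F_mD/(πd³) = 1.0553 × 162.15 = 171.12 MPa
Soderberg: 1/n_f = τ_a/S_se + τ_m/S_sy = 129.99/427 + 171.12/686 = 0.30443 + 0.24945 = 0.55388
n_f = 1/0.55388 = 1.805

1.81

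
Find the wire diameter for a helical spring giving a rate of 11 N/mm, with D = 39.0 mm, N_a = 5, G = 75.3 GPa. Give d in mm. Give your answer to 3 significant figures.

4.31 mm

d = (8D³N_a·k / G)^(1/4) = (8·39.0³·5·11 / (75.3×10³))^0.25
  = (346.62)^0.25 = 4.3148 mm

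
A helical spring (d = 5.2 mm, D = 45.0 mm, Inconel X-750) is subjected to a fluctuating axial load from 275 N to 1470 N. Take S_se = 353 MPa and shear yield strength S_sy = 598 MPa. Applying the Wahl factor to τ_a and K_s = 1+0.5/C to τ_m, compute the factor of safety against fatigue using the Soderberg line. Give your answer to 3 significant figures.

C = D/d = 45.0/5.2 = 8.6538; K_W = (4C−1)/(4C−4)+0.615/C = 1.1691; K_s = 1+0.5/C = 1.0578
F_a = (F_max−F_min)/2 = 597.5 N; F_m = (F_max+F_min)/2 = 872.5 N
τ_a = K_W·8F_aD/(πd³) = 1.1691 × 486.95 = 569.27 MPa
τ_m = K_s·8F_mD/(πd³) = 1.0578 × 711.06 = 752.15 MPa
Soderberg: 1/n_f = τ_a/S_se + τ_m/S_sy = 569.27/353 + 752.15/598 = 1.61265 + 1.25777 = 2.8704
n_f = 1/2.8704 = 0.3484

0.348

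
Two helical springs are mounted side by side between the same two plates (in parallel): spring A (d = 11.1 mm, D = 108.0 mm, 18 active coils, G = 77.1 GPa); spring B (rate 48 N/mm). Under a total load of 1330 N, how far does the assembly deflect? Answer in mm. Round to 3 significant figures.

k_A = Gd⁴/(8D³N_a) = (77.1×10³)(11.1⁴)/(8·108.0³·18) = 6.4523 N/mm
Parallel: k_eq = 6.4523 + 48 = 54.452 N/mm
δ = F/k_eq = 1330/54.452 = 24.425 mm

24.4 mm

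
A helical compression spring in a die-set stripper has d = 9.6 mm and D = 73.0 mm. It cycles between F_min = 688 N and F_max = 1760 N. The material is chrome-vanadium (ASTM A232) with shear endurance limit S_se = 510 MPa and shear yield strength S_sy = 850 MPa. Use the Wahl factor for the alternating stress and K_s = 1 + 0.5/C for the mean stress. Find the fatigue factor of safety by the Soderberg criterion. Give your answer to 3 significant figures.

1.71

C = D/d = 73.0/9.6 = 7.6042; K_W = (4C−1)/(4C−4)+0.615/C = 1.1944; K_s = 1+0.5/C = 1.0658
F_a = (F_max−F_min)/2 = 536 N; F_m = (F_max+F_min)/2 = 1224 N
τ_a = K_W·8F_aD/(πd³) = 1.1944 × 112.62 = 134.52 MPa
τ_m = K_s·8F_mD/(πd³) = 1.0658 × 257.18 = 274.09 MPa
Soderberg: 1/n_f = τ_a/S_se + τ_m/S_sy = 134.52/510 + 274.09/850 = 0.26376 + 0.32245 = 0.58621
n_f = 1/0.58621 = 1.706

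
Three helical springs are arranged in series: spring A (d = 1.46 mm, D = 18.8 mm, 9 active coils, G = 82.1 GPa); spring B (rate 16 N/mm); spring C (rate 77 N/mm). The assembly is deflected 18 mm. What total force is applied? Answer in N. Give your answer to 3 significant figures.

13.3 N

k_A = Gd⁴/(8D³N_a) = (82.1×10³)(1.46⁴)/(8·18.8³·9) = 0.77974 N/mm
Series: 1/k_eq = 1/0.77974 + 1/16 + 1/77 = 1.358; k_eq = 0.73639 N/mm
F = k_eq·δ = 0.73639·18 = 13.255 N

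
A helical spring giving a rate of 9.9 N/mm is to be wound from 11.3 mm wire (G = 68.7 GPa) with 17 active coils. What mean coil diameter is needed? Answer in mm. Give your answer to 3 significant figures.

94.1 mm

D = (Gd⁴/(8N_a·k))^(1/3) = (68.7×10³·11.3⁴/(8·17·9.9))^(1/3)
  = (831948)^(1/3) = 94.0514 mm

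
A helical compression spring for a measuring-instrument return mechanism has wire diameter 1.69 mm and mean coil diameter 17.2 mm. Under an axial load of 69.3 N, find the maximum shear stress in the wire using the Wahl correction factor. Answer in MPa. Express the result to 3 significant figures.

718 MPa

Spring index C = D/d = 17.2/1.69 = 10.1775
K_W = (4C−1)/(4C−4) + 0.615/C = 39.710/36.710 + 0.0604 = 1.1421
τ₀ = 8FD/(πd³) = 8·69.3·17.2/(π·1.69³) = 9535.68/15.164 = 628.84 MPa
τ_max = K·τ₀ = 1.1421 × 628.84 = 718.23 MPa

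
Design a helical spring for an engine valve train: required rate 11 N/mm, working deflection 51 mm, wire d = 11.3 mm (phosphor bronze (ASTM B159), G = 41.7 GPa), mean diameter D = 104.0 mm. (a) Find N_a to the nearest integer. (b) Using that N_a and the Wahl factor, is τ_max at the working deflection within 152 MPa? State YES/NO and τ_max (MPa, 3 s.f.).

(a) 7 coils; (b) YES, τ_max = 117 MPa

N_a = Gd⁴/(8D³k) = (41.7×10³)(11.3⁴)/(8·104.0³·11) = 6.869 → N_a = 7
Actual rate k = Gd⁴/(8D³·7) = 10.793 N/mm
Working load F = kδ = 10.793·51 = 550.47 N
C = 104.0/11.3 = 9.2035; K_W = (4C−1)/(4C−4)+0.615/C = 1.1582
τ_max = K_W·8FD/(πd³) = 1.1582·101.03 = 117.02 MPa
τ_max ≤ 152 MPa → acceptable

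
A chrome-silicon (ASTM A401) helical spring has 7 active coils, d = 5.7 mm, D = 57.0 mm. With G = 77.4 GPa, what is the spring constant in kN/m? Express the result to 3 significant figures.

k = Gd⁴/(8D³N_a) = (77.4×10³ × 5.7⁴) / (8 × 57.0³ × 7)
  = 8.17034e+07 / 1.03708e+07 = 7.8782 N/mm

7.88 kN/m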